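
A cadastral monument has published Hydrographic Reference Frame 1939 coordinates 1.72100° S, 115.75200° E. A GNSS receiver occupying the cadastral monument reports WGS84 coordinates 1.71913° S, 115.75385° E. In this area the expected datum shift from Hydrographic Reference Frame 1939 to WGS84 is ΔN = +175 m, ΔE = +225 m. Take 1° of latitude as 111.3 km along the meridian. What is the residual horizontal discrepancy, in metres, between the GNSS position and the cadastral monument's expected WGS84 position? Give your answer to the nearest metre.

Observed coordinate differences: Δφ = +0.00187°, Δλ = +0.00185°.
Converting to metres (1° lat = 111300 m, cos φ = 0.999549): observed ΔN = 208.1 m, observed ΔE = 205.8 m.
Subtracting the expected shift leaves a residual of 208.1 − (175) = 33.1 m north and 205.8 − (225) = -19.2 m east.
Residual distance = √(33.1² + (-19.2)²) = 38.3 m.

38 m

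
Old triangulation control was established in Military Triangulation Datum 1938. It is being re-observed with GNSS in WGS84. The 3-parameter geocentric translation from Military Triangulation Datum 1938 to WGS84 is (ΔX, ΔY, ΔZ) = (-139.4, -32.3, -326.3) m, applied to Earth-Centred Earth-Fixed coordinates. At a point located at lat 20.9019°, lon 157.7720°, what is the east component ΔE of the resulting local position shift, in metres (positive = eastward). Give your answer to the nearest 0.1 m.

The local east axis at (φ, λ) is (−sin λ, cos λ, 0), so ΔE = −sin(157.7720°)·(-139.4) + cos(157.7720°)·(-32.3) = 82.63 m.

ΔE = 82.6 m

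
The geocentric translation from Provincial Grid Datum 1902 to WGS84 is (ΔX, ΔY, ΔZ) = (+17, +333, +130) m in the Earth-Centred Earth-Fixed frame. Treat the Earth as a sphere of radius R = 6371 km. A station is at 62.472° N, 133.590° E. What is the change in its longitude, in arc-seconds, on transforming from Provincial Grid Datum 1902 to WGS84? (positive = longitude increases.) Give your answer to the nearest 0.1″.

Δλ = -16.9″

sin φ = 0.886785, cos φ = 0.462182, sin λ = 0.724292, cos λ = -0.689493.
East component: ΔE = −sin λ·ΔX + cos λ·ΔY = −(0.724292)(17) + (-0.689493)(333) = -241.91 m.
1° of latitude spans πR/180 = 111195 m; at latitude φ, 1° of longitude spans that × cos φ = 51392.3 m, so Δλ = -241.91 / 51392.3 × 3600 = -16.946″.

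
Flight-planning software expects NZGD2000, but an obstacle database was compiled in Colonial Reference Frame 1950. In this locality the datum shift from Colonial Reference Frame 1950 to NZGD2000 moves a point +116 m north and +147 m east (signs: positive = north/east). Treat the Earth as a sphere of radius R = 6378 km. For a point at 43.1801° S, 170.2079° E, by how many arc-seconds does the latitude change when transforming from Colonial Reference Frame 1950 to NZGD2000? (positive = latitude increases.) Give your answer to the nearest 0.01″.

On a sphere of radius R, 1 rad of latitude = R, so Δφ = ΔN / R = 116.0 / 6378000 = 1.8188e-05 rad = 3.751″.

Δφ = 3.75″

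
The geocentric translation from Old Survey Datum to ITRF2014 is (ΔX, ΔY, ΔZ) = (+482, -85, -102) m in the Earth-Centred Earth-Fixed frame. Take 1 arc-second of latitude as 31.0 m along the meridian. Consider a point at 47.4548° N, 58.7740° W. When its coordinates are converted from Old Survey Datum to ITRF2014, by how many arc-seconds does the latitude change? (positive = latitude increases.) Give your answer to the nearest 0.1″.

sin φ = 0.736744, cos φ = 0.676172, sin λ = -0.855129, cos λ = 0.518415.
North component: ΔN = −sin φ cos λ·ΔX − sin φ sin λ·ΔY + cos φ·ΔZ = −(0.736744)(0.518415)(482) − (0.736744)(-0.855129)(-85) + (0.676172)(-102) = -306.62 m.
1° of latitude spans 3600 × 31.00 = 111600 m, so Δφ = -306.62 / 111600 × 3600 = -9.891″.

Δφ = -9.9″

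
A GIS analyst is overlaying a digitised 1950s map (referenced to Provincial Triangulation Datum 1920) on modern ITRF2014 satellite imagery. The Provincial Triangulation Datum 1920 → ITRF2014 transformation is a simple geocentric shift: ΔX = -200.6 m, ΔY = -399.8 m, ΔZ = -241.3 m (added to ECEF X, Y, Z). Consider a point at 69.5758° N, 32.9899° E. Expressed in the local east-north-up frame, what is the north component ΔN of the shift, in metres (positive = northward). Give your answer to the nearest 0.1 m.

At φ = 69.5758°, λ = 32.9899°: sin φ = 0.937135, cos φ = 0.348968, sin λ = 0.544491, cos λ = 0.838767.
ΔN = −sin φ cos λ·ΔX − sin φ sin λ·ΔY + cos φ·ΔZ = −(0.937135)(0.838767)(-200.6) − (0.937135)(0.544491)(-399.8) + (0.348968)(-241.3) = 277.48 m.

ΔN = 277.5 m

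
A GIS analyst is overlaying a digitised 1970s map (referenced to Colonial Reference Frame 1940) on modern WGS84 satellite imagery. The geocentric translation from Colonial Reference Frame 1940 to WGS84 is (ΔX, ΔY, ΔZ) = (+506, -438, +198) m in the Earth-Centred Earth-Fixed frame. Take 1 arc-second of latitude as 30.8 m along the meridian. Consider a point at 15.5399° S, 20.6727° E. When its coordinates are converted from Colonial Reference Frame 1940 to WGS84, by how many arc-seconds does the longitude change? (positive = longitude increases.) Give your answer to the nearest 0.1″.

Δλ = -19.8″

sin φ = -0.267909, cos φ = 0.963444, sin λ = 0.353029, cos λ = 0.935612.
East component: ΔE = −sin λ·ΔX + cos λ·ΔY = −(0.353029)(506) + (0.935612)(-438) = -588.43 m.
1° of latitude spans 3600 × 30.80 = 110880 m; at latitude φ, 1° of longitude spans that × cos φ = 106826.7 m, so Δλ = -588.43 / 106826.7 × 3600 = -19.830″.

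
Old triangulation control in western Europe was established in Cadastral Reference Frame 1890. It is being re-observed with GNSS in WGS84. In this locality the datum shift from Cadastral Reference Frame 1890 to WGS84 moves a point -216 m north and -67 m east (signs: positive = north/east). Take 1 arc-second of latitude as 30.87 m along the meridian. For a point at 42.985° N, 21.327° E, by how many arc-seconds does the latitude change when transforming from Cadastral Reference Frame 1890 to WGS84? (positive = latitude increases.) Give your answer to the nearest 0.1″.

Δφ = -7.0″

1″ of latitude = 30.87 m, so Δφ = -216.0 / 30.87 = -6.997″.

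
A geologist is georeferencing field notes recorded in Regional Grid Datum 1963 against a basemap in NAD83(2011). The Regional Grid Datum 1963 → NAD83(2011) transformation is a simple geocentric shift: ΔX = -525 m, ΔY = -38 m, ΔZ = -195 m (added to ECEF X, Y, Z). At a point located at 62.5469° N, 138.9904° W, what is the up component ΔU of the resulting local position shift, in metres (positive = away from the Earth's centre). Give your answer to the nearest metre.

The local up (radial) axis is (cos φ cos λ, cos φ sin λ, sin φ), giving ΔU = 182.641 + 11.496 − 173.041 = 21.10 m.

ΔU = 21 m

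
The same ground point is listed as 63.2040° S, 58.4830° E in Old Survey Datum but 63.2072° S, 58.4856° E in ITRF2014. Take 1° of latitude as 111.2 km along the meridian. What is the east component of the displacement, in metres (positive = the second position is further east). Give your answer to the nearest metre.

ΔE = 130 m

Δφ = -63.2072° − -63.2040° = -0.0032°; Δλ = 58.4856° − 58.4830° = +0.0026°.
ΔN = Δφ × 111200 = -355.8 m; ΔE = Δλ × 111200 × cos(-63.2040°) = +0.0026 × 111200 × 0.450815 = 130.3 m.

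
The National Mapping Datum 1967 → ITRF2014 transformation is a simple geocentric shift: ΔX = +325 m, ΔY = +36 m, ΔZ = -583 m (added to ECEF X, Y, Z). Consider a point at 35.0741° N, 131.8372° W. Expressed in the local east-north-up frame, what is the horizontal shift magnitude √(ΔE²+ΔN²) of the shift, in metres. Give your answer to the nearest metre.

402 m

The local east axis at (φ, λ) is (−sin λ, cos λ, 0), so ΔE = −sin(-131.8372°)·325 + cos(-131.8372°)·36 = 218.13 m.
The local north axis is (−sin φ cos λ, −sin φ sin λ, cos φ), giving ΔN = 124.570 + 15.413 − 477.133 = -337.15 m.
Horizontal magnitude = √(ΔE² + ΔN²) = √(218.13² + (-337.15)²) = 401.56 m.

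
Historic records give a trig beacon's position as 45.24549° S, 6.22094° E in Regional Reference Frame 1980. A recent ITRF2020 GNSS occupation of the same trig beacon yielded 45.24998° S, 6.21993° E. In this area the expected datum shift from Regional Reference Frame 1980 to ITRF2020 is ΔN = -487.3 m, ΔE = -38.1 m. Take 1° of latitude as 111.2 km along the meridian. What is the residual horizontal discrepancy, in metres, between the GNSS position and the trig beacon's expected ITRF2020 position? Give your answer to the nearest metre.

Observed coordinate differences: Δφ = -0.00449°, Δλ = -0.00101°.
Converting to metres (1° lat = 111200 m, cos φ = 0.704071): observed ΔN = -499.3 m, observed ΔE = -79.1 m.
Subtracting the expected shift leaves a residual of -499.3 − (-487.3) = -12.0 m north and -79.1 − (-38.1) = -41.0 m east.
Residual distance = √((-12.0)² + (-41.0)²) = 42.7 m.

43 m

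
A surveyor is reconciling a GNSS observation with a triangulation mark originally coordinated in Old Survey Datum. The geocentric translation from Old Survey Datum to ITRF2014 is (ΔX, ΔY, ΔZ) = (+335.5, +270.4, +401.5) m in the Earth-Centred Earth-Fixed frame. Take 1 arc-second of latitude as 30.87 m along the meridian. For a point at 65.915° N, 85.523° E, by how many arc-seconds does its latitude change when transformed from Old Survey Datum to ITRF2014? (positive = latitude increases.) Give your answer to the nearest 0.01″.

sin φ = 0.912941, cos φ = 0.408091, sin λ = 0.996949, cos λ = 0.078059.
North component: ΔN = −sin φ cos λ·ΔX − sin φ sin λ·ΔY + cos φ·ΔZ = −(0.912941)(0.078059)(335.5) − (0.912941)(0.996949)(270.4) + (0.408091)(401.5) = -106.17 m.
1° of latitude spans 3600 × 30.87 = 111132 m, so Δφ = -106.17 / 111132 × 3600 = -3.439″.

Δφ = -3.44″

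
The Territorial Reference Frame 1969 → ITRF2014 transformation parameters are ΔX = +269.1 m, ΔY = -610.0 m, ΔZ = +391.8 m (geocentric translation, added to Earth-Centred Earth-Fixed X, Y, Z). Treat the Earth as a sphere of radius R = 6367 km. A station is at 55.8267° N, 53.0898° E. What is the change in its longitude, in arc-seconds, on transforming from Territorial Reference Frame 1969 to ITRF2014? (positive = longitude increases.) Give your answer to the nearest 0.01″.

Δλ = -33.54″

sin φ = 0.827342, cos φ = 0.561698, sin λ = 0.799578, cos λ = 0.600563.
East component: ΔE = −sin λ·ΔX + cos λ·ΔY = −(0.799578)(269.1) + (0.600563)(-610.0) = -581.51 m.
1° of latitude spans πR/180 = 111125 m; at latitude φ, 1° of longitude spans that × cos φ = 62418.7 m, so Δλ = -581.51 / 62418.7 × 3600 = -33.539″.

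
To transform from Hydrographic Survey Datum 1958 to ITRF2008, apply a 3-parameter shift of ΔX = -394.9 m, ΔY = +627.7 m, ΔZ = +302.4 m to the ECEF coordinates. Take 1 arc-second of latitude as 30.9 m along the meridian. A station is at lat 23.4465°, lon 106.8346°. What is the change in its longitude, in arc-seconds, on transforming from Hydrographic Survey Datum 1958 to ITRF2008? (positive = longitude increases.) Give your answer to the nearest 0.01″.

sin φ = 0.397893, cos φ = 0.917432, sin λ = 0.957145, cos λ = -0.289610.
East component: ΔE = −sin λ·ΔX + cos λ·ΔY = −(0.957145)(-394.9) + (-0.289610)(627.7) = 196.19 m.
1° of latitude spans 3600 × 30.90 = 111240 m; at latitude φ, 1° of longitude spans that × cos φ = 102055.1 m, so Δλ = 196.19 / 102055.1 × 3600 = 6.921″.

Δλ = 6.92″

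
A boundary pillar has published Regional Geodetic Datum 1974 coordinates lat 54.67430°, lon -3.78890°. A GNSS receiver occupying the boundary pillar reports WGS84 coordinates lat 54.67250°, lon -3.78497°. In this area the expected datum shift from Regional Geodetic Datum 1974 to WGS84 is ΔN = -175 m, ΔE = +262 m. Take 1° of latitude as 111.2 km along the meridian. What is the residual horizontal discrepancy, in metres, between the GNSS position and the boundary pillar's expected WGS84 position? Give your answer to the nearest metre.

27 m

Observed coordinate differences: Δφ = -0.00180°, Δλ = +0.00393°.
Converting to metres (1° lat = 111200 m, cos φ = 0.578224): observed ΔN = -200.2 m, observed ΔE = 252.7 m.
Subtracting the expected shift leaves a residual of -200.2 − (-175) = -25.2 m north and 252.7 − (262) = -9.3 m east.
Residual distance = √((-25.2)² + (-9.3)²) = 26.8 m.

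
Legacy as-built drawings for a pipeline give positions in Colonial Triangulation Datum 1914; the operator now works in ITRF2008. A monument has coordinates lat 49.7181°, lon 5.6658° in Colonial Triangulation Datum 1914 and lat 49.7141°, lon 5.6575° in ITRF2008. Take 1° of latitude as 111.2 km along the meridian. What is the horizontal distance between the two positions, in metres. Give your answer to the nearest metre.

Δφ = 49.7141° − 49.7181° = -0.0040°; Δλ = 5.6575° − 5.6658° = -0.0083°.
ΔN = Δφ × 111200 = -444.8 m; ΔE = Δλ × 111200 × cos(49.7181°) = -0.0083 × 111200 × 0.646549 = -596.7 m.
Distance = √(ΔE² + ΔN²) = √((-596.7)² + (-444.8)²) = 744.3 m.

744 m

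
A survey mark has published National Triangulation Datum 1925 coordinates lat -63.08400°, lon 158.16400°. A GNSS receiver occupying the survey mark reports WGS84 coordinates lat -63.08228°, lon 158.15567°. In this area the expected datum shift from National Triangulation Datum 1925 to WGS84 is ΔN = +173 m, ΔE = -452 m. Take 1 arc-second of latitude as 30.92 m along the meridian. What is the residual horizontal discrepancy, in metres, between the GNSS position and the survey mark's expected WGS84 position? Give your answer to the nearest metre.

37 m

Observed coordinate differences: Δφ = +0.00172°, Δλ = -0.00833°.
Converting to metres (1° lat = 111312 m, cos φ = 0.452684): observed ΔN = 191.5 m, observed ΔE = -419.7 m.
Subtracting the expected shift leaves a residual of 191.5 − (173) = 18.5 m north and -419.7 − (-452) = 32.3 m east.
Residual distance = √(18.5² + 32.3²) = 37.2 m.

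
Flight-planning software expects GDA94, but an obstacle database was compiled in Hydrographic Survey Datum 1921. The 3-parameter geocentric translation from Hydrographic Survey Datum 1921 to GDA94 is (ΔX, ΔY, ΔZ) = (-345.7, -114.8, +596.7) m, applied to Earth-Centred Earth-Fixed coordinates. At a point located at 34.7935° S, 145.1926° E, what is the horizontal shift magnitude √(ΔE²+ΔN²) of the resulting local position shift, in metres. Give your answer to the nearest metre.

680 m

The local east axis at (φ, λ) is (−sin λ, cos λ, 0), so ΔE = −sin(145.1926°)·(-345.7) + cos(145.1926°)·(-114.8) = 291.59 m.
The local north axis is (−sin φ cos λ, −sin φ sin λ, cos φ), giving ΔN = 161.968 − 37.393 + 490.018 = 614.59 m.
Horizontal magnitude = √(ΔE² + ΔN²) = √(291.59² + 614.59²) = 680.26 m.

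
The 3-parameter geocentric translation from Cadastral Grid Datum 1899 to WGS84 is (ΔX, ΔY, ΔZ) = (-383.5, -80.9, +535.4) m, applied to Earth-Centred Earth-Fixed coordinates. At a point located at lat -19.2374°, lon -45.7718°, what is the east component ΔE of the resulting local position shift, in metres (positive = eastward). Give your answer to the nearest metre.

The local east axis at (φ, λ) is (−sin λ, cos λ, 0), so ΔE = −sin(-45.7718°)·(-383.5) + cos(-45.7718°)·(-80.9) = -331.23 m.

ΔE = -331 m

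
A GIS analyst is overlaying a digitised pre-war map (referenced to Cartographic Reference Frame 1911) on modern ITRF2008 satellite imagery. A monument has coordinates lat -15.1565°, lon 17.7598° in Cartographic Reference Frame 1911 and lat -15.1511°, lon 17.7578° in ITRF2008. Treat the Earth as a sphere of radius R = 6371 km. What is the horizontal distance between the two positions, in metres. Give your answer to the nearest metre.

638 m

Δφ = -15.1511° − -15.1565° = +0.0054°; Δλ = 17.7578° − 17.7598° = -0.0020°.
1° along a meridian = πR/180 = 111195 m.
ΔN = Δφ × 111195 = 600.5 m; ΔE = Δλ × 111195 × cos(-15.1565°) = -0.0020 × 111195 × 0.965215 = -214.7 m.
Distance = √(ΔE² + ΔN²) = √((-214.7)² + 600.5²) = 637.7 m.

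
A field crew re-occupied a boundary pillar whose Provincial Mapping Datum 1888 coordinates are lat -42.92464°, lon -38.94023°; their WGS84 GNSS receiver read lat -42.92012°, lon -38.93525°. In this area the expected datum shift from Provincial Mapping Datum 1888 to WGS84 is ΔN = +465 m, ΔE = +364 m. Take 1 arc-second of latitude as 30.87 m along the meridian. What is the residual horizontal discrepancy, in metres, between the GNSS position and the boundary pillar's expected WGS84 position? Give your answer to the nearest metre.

56 m

Observed coordinate differences: Δφ = +0.00452°, Δλ = +0.00498°.
Converting to metres (1° lat = 111132 m, cos φ = 0.732250): observed ΔN = 502.3 m, observed ΔE = 405.3 m.
Subtracting the expected shift leaves a residual of 502.3 − (465) = 37.3 m north and 405.3 − (364) = 41.3 m east.
Residual distance = √(37.3² + 41.3²) = 55.6 m.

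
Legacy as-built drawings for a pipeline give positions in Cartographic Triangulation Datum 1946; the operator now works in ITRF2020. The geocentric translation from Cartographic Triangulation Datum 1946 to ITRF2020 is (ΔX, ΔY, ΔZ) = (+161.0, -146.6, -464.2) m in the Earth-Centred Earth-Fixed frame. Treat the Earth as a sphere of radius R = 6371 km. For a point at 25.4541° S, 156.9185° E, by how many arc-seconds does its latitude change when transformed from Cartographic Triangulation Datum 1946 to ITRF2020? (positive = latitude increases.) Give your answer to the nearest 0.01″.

sin φ = -0.429788, cos φ = 0.902930, sin λ = 0.392040, cos λ = -0.919948.
North component: ΔN = −sin φ cos λ·ΔX − sin φ sin λ·ΔY + cos φ·ΔZ = −(-0.429788)(-0.919948)(161.0) − (-0.429788)(0.392040)(-146.6) + (0.902930)(-464.2) = -507.50 m.
1° of latitude spans πR/180 = 111195 m, so Δφ = -507.50 / 111195 × 3600 = -16.431″.

Δφ = -16.43″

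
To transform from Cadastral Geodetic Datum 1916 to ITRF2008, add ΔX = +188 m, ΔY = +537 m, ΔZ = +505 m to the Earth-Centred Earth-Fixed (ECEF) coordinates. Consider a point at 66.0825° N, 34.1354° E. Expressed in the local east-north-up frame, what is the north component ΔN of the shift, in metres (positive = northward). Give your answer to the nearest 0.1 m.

ΔN = -213.0 m

The local north axis is (−sin φ cos λ, −sin φ sin λ, cos φ), giving ΔN = -142.248 − 275.462 + 204.738 = -212.97 m.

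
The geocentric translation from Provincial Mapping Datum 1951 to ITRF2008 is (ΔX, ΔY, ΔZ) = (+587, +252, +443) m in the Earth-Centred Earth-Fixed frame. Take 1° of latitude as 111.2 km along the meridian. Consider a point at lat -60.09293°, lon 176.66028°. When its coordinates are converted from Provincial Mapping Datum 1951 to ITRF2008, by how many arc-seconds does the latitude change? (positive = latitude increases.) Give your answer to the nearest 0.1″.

Δφ = -8.9″

sin φ = -0.866835, cos φ = 0.498595, sin λ = 0.058256, cos λ = -0.998302.
North component: ΔN = −sin φ cos λ·ΔX − sin φ sin λ·ΔY + cos φ·ΔZ = −(-0.866835)(-0.998302)(587) − (-0.866835)(0.058256)(252) + (0.498595)(443) = -274.37 m.
1° of latitude spans 111200 m, so Δφ = -274.37 / 111200 × 3600 = -8.882″.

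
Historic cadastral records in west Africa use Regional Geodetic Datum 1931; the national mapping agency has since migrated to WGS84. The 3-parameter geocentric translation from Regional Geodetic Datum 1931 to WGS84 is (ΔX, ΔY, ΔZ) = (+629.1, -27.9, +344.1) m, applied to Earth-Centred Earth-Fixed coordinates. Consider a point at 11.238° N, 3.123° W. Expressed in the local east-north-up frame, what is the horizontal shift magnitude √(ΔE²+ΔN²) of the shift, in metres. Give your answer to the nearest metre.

The local east axis at (φ, λ) is (−sin λ, cos λ, 0), so ΔE = −sin(-3.123°)·629.1 + cos(-3.123°)·(-27.9) = 6.41 m.
The local north axis is (−sin φ cos λ, −sin φ sin λ, cos φ), giving ΔN = -122.420 − 0.296 + 337.502 = 214.79 m.
Horizontal magnitude = √(ΔE² + ΔN²) = √(6.41² + 214.79²) = 214.88 m.

215 m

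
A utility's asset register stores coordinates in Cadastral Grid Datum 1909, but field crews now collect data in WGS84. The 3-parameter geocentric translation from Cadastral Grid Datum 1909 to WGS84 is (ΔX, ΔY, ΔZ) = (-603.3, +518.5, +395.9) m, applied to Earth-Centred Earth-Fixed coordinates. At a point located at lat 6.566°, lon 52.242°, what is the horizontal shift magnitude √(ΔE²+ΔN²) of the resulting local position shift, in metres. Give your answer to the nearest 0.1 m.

The local east axis at (φ, λ) is (−sin λ, cos λ, 0), so ΔE = −sin(52.242°)·(-603.3) + cos(52.242°)·518.5 = 794.46 m.
The local north axis is (−sin φ cos λ, −sin φ sin λ, cos φ), giving ΔN = 42.242 − 46.874 + 393.303 = 388.67 m.
Horizontal magnitude = √(ΔE² + ΔN²) = √(794.46² + 388.67²) = 884.44 m.

884.4 m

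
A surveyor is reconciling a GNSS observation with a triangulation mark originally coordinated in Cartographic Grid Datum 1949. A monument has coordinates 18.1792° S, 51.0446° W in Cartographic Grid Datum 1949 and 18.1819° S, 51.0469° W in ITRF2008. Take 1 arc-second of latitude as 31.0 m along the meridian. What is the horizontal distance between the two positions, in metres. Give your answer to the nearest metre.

Δφ = -18.1819° − -18.1792° = -0.0027°; Δλ = -51.0469° − -51.0446° = -0.0023°.
1° of latitude = 3600 × 31.00 = 111600 m.
ΔN = Δφ × 111600 = -301.3 m; ΔE = Δλ × 111600 × cos(-18.1792°) = -0.0023 × 111600 × 0.950085 = -243.9 m.
Distance = √(ΔE² + ΔN²) = √((-243.9)² + (-301.3)²) = 387.6 m.

388 m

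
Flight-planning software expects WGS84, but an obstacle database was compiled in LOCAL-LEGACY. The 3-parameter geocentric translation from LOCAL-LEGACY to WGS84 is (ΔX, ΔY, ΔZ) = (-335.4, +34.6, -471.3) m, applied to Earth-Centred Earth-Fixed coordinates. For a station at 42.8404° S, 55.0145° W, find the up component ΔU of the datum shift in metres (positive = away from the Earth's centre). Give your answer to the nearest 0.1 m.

The local up (radial) axis is (cos φ cos λ, cos φ sin λ, sin φ), giving ΔU = -141.010 − 20.786 + 320.464 = 158.67 m.

ΔU = 158.7 m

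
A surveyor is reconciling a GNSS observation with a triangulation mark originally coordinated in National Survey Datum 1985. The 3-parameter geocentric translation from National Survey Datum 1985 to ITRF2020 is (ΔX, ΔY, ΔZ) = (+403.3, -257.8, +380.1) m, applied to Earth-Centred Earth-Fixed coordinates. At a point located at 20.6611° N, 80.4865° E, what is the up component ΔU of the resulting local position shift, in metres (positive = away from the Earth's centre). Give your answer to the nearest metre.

ΔU = -41 m

The local up (radial) axis is (cos φ cos λ, cos φ sin λ, sin φ), giving ΔU = 62.370 − 237.902 + 134.114 = -41.42 m.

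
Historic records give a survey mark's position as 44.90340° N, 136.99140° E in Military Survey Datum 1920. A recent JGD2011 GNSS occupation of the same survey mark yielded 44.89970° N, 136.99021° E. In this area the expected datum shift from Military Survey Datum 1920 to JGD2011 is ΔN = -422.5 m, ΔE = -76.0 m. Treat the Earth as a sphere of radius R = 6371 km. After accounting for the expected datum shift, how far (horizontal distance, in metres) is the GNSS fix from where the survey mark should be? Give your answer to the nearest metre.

Observed coordinate differences: Δφ = -0.00370°, Δλ = -0.00119°.
Converting to metres (1° lat = 111195 m, cos φ = 0.708298): observed ΔN = -411.4 m, observed ΔE = -93.7 m.
Subtracting the expected shift leaves a residual of -411.4 − (-422.5) = 11.1 m north and -93.7 − (-76.0) = -17.7 m east.
Residual distance = √(11.1² + (-17.7)²) = 20.9 m.

21 m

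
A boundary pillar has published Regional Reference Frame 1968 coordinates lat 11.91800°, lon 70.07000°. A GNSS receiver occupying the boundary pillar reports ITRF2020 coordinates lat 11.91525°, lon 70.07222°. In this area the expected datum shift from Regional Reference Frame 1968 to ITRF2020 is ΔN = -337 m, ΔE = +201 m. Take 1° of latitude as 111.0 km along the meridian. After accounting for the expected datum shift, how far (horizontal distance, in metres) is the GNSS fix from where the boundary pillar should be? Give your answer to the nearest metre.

Observed coordinate differences: Δφ = -0.00275°, Δλ = +0.00222°.
Converting to metres (1° lat = 111000 m, cos φ = 0.978444): observed ΔN = -305.2 m, observed ΔE = 241.1 m.
Subtracting the expected shift leaves a residual of -305.2 − (-337) = 31.8 m north and 241.1 − (201) = 40.1 m east.
Residual distance = √(31.8² + 40.1²) = 51.2 m.

51 m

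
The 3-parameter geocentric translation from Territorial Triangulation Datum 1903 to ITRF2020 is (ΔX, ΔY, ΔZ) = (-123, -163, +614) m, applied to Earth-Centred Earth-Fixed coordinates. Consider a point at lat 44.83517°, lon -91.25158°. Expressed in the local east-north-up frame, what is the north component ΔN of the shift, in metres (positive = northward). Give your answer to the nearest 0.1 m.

ΔN = 318.6 m

At φ = 44.83517°, λ = -91.25158°: sin φ = 0.705070, cos φ = 0.709138, sin λ = -0.999761, cos λ = -0.021842.
ΔN = −sin φ cos λ·ΔX − sin φ sin λ·ΔY + cos φ·ΔZ = −(0.705070)(-0.021842)(-123) − (0.705070)(-0.999761)(-163) + (0.709138)(614) = 318.62 m.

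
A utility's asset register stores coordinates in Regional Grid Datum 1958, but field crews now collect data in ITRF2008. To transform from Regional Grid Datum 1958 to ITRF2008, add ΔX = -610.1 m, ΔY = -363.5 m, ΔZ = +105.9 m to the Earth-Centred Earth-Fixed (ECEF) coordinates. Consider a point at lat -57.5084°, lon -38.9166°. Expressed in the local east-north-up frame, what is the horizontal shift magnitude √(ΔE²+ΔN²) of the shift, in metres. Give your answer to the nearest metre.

At φ = -57.5084°, λ = -38.9166°: sin φ = -0.843470, cos φ = 0.537176, sin λ = -0.628189, cos λ = 0.778061.
ΔE = −sin λ·ΔX + cos λ·ΔY = −(-0.628189)·(-610.1) + (0.778061)·(-363.5) = -666.08 m.
ΔN = −sin φ cos λ·ΔX − sin φ sin λ·ΔY + cos φ·ΔZ = −(-0.843470)(0.778061)(-610.1) − (-0.843470)(-0.628189)(-363.5) + (0.537176)(105.9) = -150.90 m.
Horizontal magnitude = √(ΔE² + ΔN²) = √((-666.08)² + (-150.90)²) = 682.96 m.

683 m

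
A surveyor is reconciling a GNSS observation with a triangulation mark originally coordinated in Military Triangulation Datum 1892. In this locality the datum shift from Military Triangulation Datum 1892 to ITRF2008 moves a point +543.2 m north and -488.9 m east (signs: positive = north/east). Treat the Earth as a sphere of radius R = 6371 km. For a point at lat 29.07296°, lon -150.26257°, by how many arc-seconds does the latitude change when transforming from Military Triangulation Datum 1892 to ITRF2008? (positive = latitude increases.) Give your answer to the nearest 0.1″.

On a sphere of radius R, 1 rad of latitude = R, so Δφ = ΔN / R = 543.2 / 6371000 = 8.5261e-05 rad = 17.586″.

Δφ = 17.6″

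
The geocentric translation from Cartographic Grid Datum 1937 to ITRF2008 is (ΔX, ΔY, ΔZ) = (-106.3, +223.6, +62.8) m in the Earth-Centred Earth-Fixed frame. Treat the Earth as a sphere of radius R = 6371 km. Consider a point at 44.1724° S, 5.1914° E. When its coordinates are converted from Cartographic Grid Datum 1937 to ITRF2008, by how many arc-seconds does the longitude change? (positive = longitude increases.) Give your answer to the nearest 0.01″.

sin φ = -0.696820, cos φ = 0.717246, sin λ = 0.090483, cos λ = 0.995898.
East component: ΔE = −sin λ·ΔX + cos λ·ΔY = −(0.090483)(-106.3) + (0.995898)(223.6) = 232.30 m.
1° of latitude spans πR/180 = 111195 m; at latitude φ, 1° of longitude spans that × cos φ = 79754.2 m, so Δλ = 232.30 / 79754.2 × 3600 = 10.486″.

Δλ = 10.49″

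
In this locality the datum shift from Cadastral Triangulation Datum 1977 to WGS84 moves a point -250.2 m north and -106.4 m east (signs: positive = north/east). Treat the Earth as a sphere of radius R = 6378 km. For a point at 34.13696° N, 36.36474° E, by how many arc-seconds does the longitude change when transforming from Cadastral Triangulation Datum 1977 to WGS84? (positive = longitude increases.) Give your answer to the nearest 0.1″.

Δλ = -4.2″

At latitude 34.13696°, cos φ = 0.827699.
One radian of longitude at latitude φ spans R cos φ, so Δλ = ΔE / (R cos φ) = -106.4 / (6378000 × 0.827699) = -2.0155e-05 rad = -4.157″.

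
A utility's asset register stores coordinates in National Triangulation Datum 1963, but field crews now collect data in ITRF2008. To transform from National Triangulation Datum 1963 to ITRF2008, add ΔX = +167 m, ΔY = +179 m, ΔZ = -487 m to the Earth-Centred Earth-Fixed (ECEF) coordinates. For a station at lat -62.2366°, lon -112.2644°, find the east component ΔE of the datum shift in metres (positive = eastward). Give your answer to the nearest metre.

The local east axis at (φ, λ) is (−sin λ, cos λ, 0), so ΔE = −sin(-112.2644°)·167 + cos(-112.2644°)·179 = 86.73 m.

ΔE = 87 m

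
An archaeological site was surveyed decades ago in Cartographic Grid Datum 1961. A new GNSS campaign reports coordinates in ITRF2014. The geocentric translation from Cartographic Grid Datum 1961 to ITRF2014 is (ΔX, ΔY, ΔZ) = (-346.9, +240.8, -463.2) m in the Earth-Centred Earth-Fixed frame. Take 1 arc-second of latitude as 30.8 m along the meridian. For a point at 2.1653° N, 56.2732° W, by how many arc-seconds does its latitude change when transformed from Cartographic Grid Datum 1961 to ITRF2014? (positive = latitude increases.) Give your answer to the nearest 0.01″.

Δφ = -14.55″

sin φ = 0.037783, cos φ = 0.999286, sin λ = -0.831695, cos λ = 0.555234.
North component: ΔN = −sin φ cos λ·ΔX − sin φ sin λ·ΔY + cos φ·ΔZ = −(0.037783)(0.555234)(-346.9) − (0.037783)(-0.831695)(240.8) + (0.999286)(-463.2) = -448.03 m.
1° of latitude spans 3600 × 30.80 = 110880 m, so Δφ = -448.03 / 110880 × 3600 = -14.546″.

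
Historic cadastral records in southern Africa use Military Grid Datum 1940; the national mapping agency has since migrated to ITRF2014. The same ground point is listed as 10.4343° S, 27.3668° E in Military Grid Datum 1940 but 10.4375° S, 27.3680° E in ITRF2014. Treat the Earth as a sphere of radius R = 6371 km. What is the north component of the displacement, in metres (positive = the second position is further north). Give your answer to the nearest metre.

Δφ = -10.4375° − -10.4343° = -0.0032°; Δλ = 27.3680° − 27.3668° = +0.0012°.
1° along a meridian = πR/180 = 111195 m.
ΔN = Δφ × 111195 = -355.8 m; ΔE = Δλ × 111195 × cos(-10.4343°) = +0.0012 × 111195 × 0.983463 = 131.2 m.

ΔN = -356 m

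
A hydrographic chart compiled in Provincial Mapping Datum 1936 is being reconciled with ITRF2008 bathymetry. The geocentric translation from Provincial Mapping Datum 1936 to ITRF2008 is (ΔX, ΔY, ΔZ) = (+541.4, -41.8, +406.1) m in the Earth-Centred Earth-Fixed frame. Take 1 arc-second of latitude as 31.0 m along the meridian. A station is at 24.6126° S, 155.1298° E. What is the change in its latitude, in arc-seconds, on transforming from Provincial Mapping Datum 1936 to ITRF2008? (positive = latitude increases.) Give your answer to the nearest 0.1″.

Δφ = 5.1″

sin φ = -0.416481, cos φ = 0.909145, sin λ = 0.420564, cos λ = -0.907263.
North component: ΔN = −sin φ cos λ·ΔX − sin φ sin λ·ΔY + cos φ·ΔZ = −(-0.416481)(-0.907263)(541.4) − (-0.416481)(0.420564)(-41.8) + (0.909145)(406.1) = 157.31 m.
1° of latitude spans 3600 × 31.00 = 111600 m, so Δφ = 157.31 / 111600 × 3600 = 5.075″.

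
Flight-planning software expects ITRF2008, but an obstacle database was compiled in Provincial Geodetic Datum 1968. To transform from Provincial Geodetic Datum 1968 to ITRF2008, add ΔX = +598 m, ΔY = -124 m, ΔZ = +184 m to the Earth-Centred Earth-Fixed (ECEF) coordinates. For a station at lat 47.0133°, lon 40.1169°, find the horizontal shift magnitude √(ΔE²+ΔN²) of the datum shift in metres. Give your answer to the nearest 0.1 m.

The local east axis at (φ, λ) is (−sin λ, cos λ, 0), so ΔE = −sin(40.1169°)·598 + cos(40.1169°)·(-124) = -480.15 m.
The local north axis is (−sin φ cos λ, −sin φ sin λ, cos φ), giving ΔN = -334.527 + 58.447 + 125.456 = -150.62 m.
Horizontal magnitude = √(ΔE² + ΔN²) = √((-480.15)² + (-150.62)²) = 503.22 m.

503.2 m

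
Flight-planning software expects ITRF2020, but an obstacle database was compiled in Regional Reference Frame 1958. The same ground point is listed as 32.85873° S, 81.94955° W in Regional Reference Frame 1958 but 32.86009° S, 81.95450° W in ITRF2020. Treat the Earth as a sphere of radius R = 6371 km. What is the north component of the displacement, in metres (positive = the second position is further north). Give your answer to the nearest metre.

Δφ = -32.86009° − -32.85873° = -0.00136°; Δλ = -81.95450° − -81.94955° = -0.00495°.
1° along a meridian = πR/180 = 111195 m.
ΔN = Δφ × 111195 = -151.2 m; ΔE = Δλ × 111195 × cos(-32.85873°) = -0.00495 × 111195 × 0.840011 = -462.4 m.

ΔN = -151 m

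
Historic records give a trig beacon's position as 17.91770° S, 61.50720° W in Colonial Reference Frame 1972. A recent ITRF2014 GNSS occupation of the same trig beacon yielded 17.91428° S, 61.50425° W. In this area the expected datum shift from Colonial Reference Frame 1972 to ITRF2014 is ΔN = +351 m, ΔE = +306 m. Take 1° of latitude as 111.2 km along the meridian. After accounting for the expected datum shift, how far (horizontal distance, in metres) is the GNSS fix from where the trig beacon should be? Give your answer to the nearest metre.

Observed coordinate differences: Δφ = +0.00342°, Δλ = +0.00295°.
Converting to metres (1° lat = 111200 m, cos φ = 0.951499): observed ΔN = 380.3 m, observed ΔE = 312.1 m.
Subtracting the expected shift leaves a residual of 380.3 − (351) = 29.3 m north and 312.1 − (306) = 6.1 m east.
Residual distance = √(29.3² + 6.1²) = 29.9 m.

30 m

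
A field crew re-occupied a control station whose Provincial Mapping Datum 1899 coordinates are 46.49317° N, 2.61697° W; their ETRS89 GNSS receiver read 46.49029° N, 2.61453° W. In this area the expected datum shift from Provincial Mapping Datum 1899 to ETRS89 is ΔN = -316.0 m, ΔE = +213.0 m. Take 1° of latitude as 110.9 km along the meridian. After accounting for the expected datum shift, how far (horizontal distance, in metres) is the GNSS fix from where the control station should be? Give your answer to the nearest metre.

Observed coordinate differences: Δφ = -0.00288°, Δλ = +0.00244°.
Converting to metres (1° lat = 110900 m, cos φ = 0.688441): observed ΔN = -319.4 m, observed ΔE = 186.3 m.
Subtracting the expected shift leaves a residual of -319.4 − (-316.0) = -3.4 m north and 186.3 − (213.0) = -26.7 m east.
Residual distance = √((-3.4)² + (-26.7)²) = 26.9 m.

27 m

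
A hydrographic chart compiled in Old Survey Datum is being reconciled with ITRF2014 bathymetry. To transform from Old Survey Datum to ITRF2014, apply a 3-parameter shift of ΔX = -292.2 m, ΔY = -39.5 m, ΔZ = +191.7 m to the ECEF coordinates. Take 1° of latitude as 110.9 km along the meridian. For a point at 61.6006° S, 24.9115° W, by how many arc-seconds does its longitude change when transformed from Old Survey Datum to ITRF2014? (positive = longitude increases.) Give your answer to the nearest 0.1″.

Δλ = -10.8″

sin φ = -0.879654, cos φ = 0.475615, sin λ = -0.421218, cos λ = 0.906959.
East component: ΔE = −sin λ·ΔX + cos λ·ΔY = −(-0.421218)(-292.2) + (0.906959)(-39.5) = -158.90 m.
1° of latitude spans 110900 m; at latitude φ, 1° of longitude spans that × cos φ = 52745.7 m, so Δλ = -158.90 / 52745.7 × 3600 = -10.846″.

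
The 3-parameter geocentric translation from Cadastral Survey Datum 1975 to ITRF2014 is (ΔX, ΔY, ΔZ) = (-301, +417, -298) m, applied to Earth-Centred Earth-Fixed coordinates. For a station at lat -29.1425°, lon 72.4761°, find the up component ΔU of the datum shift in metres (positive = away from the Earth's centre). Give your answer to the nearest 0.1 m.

At φ = -29.1425°, λ = 72.4761°: sin φ = -0.486983, cos φ = 0.873411, sin λ = 0.953591, cos λ = 0.301104.
ΔU = cos φ cos λ·ΔX + cos φ sin λ·ΔY + sin φ·ΔZ = (0.873411)(0.301104)(-301) + (0.873411)(0.953591)(417) + (-0.486983)(-298) = 413.27 m.

ΔU = 413.3 m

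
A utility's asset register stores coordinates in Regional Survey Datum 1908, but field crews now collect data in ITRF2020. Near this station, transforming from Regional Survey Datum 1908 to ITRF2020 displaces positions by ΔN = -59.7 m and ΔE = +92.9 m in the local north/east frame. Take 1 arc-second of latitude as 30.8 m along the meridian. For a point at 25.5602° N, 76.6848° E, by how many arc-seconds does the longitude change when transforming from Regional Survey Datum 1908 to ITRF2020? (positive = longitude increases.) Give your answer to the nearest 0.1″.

At latitude 25.5602°, cos φ = 0.902132.
1″ of longitude at this latitude = 30.80 × cos φ = 27.7857 m, so Δλ = 92.9 / 27.7857 = 3.343″.

Δλ = 3.3″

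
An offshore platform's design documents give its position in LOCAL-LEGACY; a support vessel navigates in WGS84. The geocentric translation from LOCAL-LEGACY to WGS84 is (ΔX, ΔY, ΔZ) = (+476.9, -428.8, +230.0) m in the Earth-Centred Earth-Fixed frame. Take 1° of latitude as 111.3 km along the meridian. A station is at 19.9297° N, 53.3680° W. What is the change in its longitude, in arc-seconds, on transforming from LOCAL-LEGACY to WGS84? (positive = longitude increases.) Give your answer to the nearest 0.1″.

Δλ = 4.4″

sin φ = 0.340867, cos φ = 0.940112, sin λ = -0.802484, cos λ = 0.596673.
East component: ΔE = −sin λ·ΔX + cos λ·ΔY = −(-0.802484)(476.9) + (0.596673)(-428.8) = 126.85 m.
1° of latitude spans 111300 m; at latitude φ, 1° of longitude spans that × cos φ = 104634.4 m, so Δλ = 126.85 / 104634.4 × 3600 = 4.364″.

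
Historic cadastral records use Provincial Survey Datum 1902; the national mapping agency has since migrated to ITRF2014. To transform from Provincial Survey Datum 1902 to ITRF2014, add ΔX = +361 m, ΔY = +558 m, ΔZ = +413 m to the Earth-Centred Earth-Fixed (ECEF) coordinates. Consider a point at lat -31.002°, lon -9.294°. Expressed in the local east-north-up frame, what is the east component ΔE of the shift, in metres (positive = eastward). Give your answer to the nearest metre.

ΔE = 609 m

The local east axis at (φ, λ) is (−sin λ, cos λ, 0), so ΔE = −sin(-9.294°)·361 + cos(-9.294°)·558 = 608.98 m.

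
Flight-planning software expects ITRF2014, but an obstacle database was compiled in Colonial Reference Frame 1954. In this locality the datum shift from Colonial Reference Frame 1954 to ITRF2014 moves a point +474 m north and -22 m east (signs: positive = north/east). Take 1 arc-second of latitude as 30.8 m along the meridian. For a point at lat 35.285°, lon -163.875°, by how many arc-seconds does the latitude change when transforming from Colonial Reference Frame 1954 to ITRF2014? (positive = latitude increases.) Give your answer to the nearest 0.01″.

1″ of latitude = 30.80 m, so Δφ = 474.0 / 30.80 = 15.390″.

Δφ = 15.39″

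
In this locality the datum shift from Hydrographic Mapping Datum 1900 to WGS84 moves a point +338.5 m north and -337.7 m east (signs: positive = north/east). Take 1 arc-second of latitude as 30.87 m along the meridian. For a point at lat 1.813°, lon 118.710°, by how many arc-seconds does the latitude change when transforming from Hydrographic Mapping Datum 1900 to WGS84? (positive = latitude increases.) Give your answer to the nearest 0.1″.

1″ of latitude = 30.87 m, so Δφ = 338.5 / 30.87 = 10.965″.

Δφ = 11.0″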